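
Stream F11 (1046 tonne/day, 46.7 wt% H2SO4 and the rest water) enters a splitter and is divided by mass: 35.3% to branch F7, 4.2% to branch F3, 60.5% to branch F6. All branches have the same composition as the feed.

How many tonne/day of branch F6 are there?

Branch F6 flow = 0.605×1046 = 632.83 tonne/day.

632.8 tonne/day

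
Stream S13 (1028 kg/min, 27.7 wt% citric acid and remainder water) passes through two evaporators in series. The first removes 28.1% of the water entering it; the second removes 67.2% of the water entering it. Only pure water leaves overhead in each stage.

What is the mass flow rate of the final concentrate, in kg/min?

460 kg/min

water in feed = 1028×0.723 = 743.24 kg/min.
After stage 1: water left = (1−0.281)×743.24 = 534.39; stream total = 819.15 kg/min.
After stage 2: water left = (1−0.672)×534.39 = 175.28; final concentrate = 460.04 kg/min.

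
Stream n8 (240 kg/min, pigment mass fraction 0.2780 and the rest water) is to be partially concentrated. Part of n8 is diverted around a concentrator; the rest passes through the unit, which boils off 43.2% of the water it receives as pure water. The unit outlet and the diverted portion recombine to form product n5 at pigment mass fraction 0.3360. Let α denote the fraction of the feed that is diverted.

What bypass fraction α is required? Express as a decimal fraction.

All 240×0.278 = 66.72 kg/min of pigment reaches n5, so n5 = 66.72/0.336 = 198.57 kg/min and vapour = 41.429 kg/min.
The evaporator receives (1−α)·240 of feed at 0.722 water and removes 0.432 of that water:
0.432×0.722×(1−α)×240 = 41.429
(1−α) = 41.429/74.857 = 0.5534;  α = 0.4466.

0.447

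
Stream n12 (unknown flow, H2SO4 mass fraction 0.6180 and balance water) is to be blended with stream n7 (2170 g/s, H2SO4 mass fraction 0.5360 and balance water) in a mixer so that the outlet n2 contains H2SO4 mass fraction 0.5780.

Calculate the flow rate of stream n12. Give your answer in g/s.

2278 g/s

Let n12 be the unknown flow. Total out = 2170 + n12.
H2SO4 balance: 1163.1 + 0.618·n12 = 0.578·(2170 + n12)
(0.618 − 0.578)·n12 = 0.578×2170 − 1163.1 = 91.14
n12 = 91.14 / 0.040 = 2278.5 g/s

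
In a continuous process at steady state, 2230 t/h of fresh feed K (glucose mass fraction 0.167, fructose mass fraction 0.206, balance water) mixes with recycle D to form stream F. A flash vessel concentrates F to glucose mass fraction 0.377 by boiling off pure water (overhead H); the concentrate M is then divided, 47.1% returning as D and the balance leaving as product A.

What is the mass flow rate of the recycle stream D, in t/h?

Overall glucose balance (none leaves overhead): glucose in fresh feed = glucose in product, i.e. 2230×0.167 = (1−0.471)·M·0.377.
M = 372.41/(0.377×0.529) = 1867.3 t/h.
Recycle D = 0.471×1867.3 = 879.52 t/h.

879.5 t/h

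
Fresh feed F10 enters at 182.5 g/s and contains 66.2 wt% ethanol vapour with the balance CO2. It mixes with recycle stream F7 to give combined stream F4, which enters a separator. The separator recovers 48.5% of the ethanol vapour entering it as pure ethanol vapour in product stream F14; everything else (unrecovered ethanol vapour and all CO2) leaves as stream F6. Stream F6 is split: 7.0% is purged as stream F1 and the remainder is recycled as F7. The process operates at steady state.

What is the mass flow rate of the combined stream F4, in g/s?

1113 g/s

CO2 enters only via F10 and leaves only via the purge: 182.5×0.338 = 0.070×(CO2 in F6), and the separator passes all CO2, so CO2 in F4 = CO2 in F6 = 881.21 g/s.
ethanol vapour in F4: m_A = 182.5×0.662 + (1−0.070)·(1−0.485)·m_A, so m_A = 120.82/0.5211 = 231.87 g/s.
F4 = 231.87 + 881.21 = 1113.1 g/s.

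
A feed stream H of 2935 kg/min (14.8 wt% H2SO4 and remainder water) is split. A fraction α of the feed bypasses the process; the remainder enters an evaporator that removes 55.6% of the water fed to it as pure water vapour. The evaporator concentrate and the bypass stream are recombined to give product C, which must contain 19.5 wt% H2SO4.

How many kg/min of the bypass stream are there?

1442 kg/min

All 2935×0.148 = 434.38 kg/min of H2SO4 reaches C, so C = 434.38/0.195 = 2227.6 kg/min and vapour = 707.41 kg/min.
The evaporator receives (1−α)·2935 of feed at 0.852 water and removes 0.556 of that water:
0.556×0.852×(1−α)×2935 = 707.41
(1−α) = 707.41/1390.3 = 0.5088;  α = 0.4912.
Bypass flow = 0.4912×2935 = 1441.7 kg/min.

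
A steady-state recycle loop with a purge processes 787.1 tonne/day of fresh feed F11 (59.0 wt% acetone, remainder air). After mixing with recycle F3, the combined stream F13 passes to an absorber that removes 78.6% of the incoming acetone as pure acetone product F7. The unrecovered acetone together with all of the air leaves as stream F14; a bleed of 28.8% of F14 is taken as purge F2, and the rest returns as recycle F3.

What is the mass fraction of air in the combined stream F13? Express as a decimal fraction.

air enters only via F11 and leaves only via the purge: 787.1×0.410 = 0.288×(air in F14), and the absorber passes all air, so air in F13 = air in F14 = 1120.5 tonne/day.
acetone in F13: m_A = 787.1×0.590 + (1−0.288)·(1−0.786)·m_A, so m_A = 464.39/0.8476 = 547.87 tonne/day.
F13 = 547.87 + 1120.5 = 1668.4 tonne/day.
air fraction in F13 = 1120.5/1668.4 = 0.6716.

0.6716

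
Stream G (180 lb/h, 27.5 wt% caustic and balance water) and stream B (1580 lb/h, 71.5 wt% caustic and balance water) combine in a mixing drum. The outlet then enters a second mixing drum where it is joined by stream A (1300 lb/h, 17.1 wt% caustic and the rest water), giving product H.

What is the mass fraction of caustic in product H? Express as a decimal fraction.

0.458

Overall, product flow = 3060 lb/h.
caustic in = 180×0.275 + 1580×0.715 + 1300×0.171 = 1401.5 lb/h.
caustic fraction in H = 0.458.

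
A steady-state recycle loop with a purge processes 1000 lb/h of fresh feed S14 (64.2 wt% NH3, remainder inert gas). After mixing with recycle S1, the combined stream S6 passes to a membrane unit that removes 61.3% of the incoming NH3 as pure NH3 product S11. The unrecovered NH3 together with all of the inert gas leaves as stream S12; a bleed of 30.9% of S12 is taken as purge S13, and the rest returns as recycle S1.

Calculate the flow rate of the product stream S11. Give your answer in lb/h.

537.2 lb/h

NH3 in S6: m_A = 1000×0.642 + (1−0.309)·(1−0.613)·m_A, so m_A = 642/0.7326 = 876.35 lb/h.
Product S11 = 0.613×876.35 = 537.2 lb/h.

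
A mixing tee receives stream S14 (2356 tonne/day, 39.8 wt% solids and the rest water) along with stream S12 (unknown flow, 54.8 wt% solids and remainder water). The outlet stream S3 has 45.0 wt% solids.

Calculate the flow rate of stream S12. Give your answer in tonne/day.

1250 tonne/day

Let S12 be the unknown flow. Total out = 2356 + S12.
solids balance: 937.69 + 0.548·S12 = 0.450·(2356 + S12)
(0.548 − 0.450)·S12 = 0.450×2356 − 937.69 = 122.51
S12 = 122.51 / 0.098 = 1250.1 tonne/day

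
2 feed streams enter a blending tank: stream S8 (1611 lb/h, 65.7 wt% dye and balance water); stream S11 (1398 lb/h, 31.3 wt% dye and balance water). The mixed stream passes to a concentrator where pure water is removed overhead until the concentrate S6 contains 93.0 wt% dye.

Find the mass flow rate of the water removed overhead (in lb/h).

dye entering = 1611×0.657 + 1398×0.313 = 1496 lb/h.
All dye reports to S6, so S6 = 1496/0.930 = 1608.6 lb/h.
Total feed = 3009 lb/h; overhead = 3009 − 1608.6 = 1400.4 lb/h.

1400 lb/h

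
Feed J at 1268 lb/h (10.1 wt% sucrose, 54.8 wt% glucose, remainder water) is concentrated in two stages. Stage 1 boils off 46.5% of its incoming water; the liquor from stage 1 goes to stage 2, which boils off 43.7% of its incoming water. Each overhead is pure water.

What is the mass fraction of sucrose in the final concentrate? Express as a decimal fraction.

0.1338

water in feed = 1268×0.351 = 445.07 lb/h.
After stage 1: water left = (1−0.465)×445.07 = 238.11; stream total = 1061 lb/h.
After stage 2: water left = (1−0.437)×238.11 = 134.06; final concentrate = 956.99 lb/h.
sucrose fraction = 128.07/956.99 = 0.1338.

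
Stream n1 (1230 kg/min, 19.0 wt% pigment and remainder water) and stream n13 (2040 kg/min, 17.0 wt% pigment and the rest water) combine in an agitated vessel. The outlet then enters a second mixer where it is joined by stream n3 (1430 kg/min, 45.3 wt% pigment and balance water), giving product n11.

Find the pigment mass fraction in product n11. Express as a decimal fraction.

Overall, product flow = 4700 kg/min.
pigment in = 1230×0.190 + 2040×0.170 + 1430×0.453 = 1228.3 kg/min.
pigment fraction in n11 = 0.261.

0.261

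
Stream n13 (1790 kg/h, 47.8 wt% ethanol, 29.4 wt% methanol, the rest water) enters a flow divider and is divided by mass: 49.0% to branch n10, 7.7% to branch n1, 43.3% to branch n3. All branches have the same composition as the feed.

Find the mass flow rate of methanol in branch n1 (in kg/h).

40.52 kg/h

Branch n1 total = 0.077×1790 = 137.83 kg/h.
methanol in n1 = 0.294×137.83 = 40.522 kg/h.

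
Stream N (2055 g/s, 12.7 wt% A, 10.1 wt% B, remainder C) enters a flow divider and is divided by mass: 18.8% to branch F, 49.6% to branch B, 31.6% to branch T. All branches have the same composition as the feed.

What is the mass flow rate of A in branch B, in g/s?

129.4 g/s

Branch B total = 0.496×2055 = 1019.3 g/s.
A in B = 0.127×1019.3 = 129.45 g/s.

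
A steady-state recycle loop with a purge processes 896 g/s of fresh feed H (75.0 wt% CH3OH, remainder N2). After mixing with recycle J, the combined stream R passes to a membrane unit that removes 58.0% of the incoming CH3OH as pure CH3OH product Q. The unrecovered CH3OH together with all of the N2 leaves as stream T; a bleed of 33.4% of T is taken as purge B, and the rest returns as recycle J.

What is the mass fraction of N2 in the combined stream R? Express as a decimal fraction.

N2 enters only via H and leaves only via the purge: 896×0.250 = 0.334×(N2 in T), and the membrane unit passes all N2, so N2 in R = N2 in T = 670.66 g/s.
CH3OH in R: m_A = 896×0.750 + (1−0.334)·(1−0.580)·m_A, so m_A = 672/0.7203 = 932.97 g/s.
R = 932.97 + 670.66 = 1603.6 g/s.
N2 fraction in R = 670.66/1603.6 = 0.418.

0.418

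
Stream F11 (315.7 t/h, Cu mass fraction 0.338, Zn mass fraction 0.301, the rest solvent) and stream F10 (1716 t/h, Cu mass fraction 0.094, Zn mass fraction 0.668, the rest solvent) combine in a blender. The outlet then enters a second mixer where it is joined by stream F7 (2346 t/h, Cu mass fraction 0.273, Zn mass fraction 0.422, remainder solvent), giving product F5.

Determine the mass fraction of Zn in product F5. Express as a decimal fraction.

0.510

Overall, product flow = 4377.7 t/h.
Zn in = 315.7×0.301 + 1716×0.668 + 2346×0.422 = 2231.3 t/h.
Zn fraction in F5 = 0.510.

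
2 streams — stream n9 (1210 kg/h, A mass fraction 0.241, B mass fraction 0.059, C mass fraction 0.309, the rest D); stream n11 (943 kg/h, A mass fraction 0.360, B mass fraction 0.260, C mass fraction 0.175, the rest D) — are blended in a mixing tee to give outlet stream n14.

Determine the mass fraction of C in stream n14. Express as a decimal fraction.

0.250

Total flow out = 1210 + 943 = 2153 kg/h.
C in = 1210×0.309 + 943×0.175 = 538.91 kg/h.
C mass fraction in n14 = 538.91/2153 = 0.250.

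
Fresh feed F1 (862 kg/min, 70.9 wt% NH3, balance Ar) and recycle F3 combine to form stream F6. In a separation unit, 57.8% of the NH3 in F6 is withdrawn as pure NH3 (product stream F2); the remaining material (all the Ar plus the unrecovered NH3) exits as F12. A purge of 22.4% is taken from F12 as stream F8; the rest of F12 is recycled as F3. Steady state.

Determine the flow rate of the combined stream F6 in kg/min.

Ar enters only via F1 and leaves only via the purge: 862×0.291 = 0.224×(Ar in F12), and the separation unit passes all Ar, so Ar in F6 = Ar in F12 = 1119.8 kg/min.
NH3 in F6: m_A = 862×0.709 + (1−0.224)·(1−0.578)·m_A, so m_A = 611.16/0.6725 = 908.75 kg/min.
F6 = 908.75 + 1119.8 = 2028.6 kg/min.

2029 kg/min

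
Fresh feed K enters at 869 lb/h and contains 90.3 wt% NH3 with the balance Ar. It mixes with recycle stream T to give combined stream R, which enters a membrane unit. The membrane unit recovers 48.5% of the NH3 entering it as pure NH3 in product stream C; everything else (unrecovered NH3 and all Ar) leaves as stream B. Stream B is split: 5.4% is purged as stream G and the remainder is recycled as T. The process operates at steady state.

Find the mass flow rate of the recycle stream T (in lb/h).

2222 lb/h

Ar enters only via K and leaves only via the purge: 869×0.097 = 0.054×(Ar in B), and the membrane unit passes all Ar, so Ar in R = Ar in B = 1561 lb/h.
NH3 in R: m_A = 869×0.903 + (1−0.054)·(1−0.485)·m_A, so m_A = 784.71/0.5128 = 1530.2 lb/h.
B = (1−0.485)×1530.2 + 1561 = 2349 lb/h.
Recycle T = (1−0.054)×2349 = 2222.2 lb/h.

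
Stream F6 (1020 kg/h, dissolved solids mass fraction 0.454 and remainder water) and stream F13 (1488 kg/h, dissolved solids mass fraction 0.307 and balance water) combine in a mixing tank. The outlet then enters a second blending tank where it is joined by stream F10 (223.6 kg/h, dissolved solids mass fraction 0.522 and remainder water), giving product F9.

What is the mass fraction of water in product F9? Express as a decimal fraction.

0.621

Overall, product flow = 2731.6 kg/h.
water in = 1020×0.546 + 1488×0.693 + 223.6×0.478 = 1695 kg/h.
water fraction in F9 = 0.621.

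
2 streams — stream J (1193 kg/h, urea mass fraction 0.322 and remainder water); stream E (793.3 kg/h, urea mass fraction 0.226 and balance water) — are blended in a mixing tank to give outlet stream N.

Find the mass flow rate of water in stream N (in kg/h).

water out = water in = 1193×0.678 + 793.3×0.774 = 1422.9 kg/h.

1423 kg/h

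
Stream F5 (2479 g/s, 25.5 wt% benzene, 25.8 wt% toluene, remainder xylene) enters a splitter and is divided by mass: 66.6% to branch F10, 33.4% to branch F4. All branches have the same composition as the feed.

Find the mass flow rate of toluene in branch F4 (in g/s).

Branch F4 total = 0.334×2479 = 827.99 g/s.
toluene in F4 = 0.258×827.99 = 213.62 g/s.

213.6 g/s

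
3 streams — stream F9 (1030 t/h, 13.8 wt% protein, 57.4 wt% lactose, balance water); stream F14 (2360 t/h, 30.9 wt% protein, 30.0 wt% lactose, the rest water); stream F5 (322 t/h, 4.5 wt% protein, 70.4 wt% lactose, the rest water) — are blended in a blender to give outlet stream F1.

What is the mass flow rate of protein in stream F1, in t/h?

protein out = protein in = 1030×0.138 + 2360×0.309 + 322×0.045 = 885.87 t/h.

885.9 t/h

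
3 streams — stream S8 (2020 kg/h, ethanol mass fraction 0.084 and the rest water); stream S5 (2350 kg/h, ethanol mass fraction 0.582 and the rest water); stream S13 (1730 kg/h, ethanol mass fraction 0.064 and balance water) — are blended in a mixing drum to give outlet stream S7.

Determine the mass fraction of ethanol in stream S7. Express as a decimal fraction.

Total flow out = 2020 + 2350 + 1730 = 6100 kg/h.
ethanol in = 2020×0.084 + 2350×0.582 + 1730×0.064 = 1648.1 kg/h.
ethanol mass fraction in S7 = 1648.1/6100 = 0.270.

0.270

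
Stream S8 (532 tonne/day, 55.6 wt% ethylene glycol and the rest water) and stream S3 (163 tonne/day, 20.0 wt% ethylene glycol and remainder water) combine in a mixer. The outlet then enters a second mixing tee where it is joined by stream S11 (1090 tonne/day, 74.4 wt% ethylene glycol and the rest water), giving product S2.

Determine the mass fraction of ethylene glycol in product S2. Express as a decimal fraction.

Overall, product flow = 1785 tonne/day.
ethylene glycol in = 532×0.556 + 163×0.200 + 1090×0.744 = 1139.4 tonne/day.
ethylene glycol fraction in S2 = 0.6383.

0.6383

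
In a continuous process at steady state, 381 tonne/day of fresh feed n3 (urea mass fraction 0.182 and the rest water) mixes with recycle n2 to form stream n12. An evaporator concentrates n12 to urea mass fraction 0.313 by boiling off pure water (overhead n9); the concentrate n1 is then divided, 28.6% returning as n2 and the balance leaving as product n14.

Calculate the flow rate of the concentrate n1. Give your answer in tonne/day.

310.3 tonne/day

Overall urea balance (none leaves overhead): urea in fresh feed = urea in product, i.e. 381×0.182 = (1−0.286)·n1·0.313.
n1 = 69.342/(0.313×0.714) = 310.28 tonne/day.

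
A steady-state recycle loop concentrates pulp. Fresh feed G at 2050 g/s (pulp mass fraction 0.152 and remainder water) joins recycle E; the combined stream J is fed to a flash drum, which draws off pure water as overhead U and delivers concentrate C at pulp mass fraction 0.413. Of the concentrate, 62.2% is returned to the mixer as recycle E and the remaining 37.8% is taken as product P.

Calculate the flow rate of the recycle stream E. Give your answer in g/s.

Overall pulp balance (none leaves overhead): pulp in fresh feed = pulp in product, i.e. 2050×0.152 = (1−0.622)·C·0.413.
C = 311.6/(0.413×0.378) = 1996 g/s.
Recycle E = 0.622×1996 = 1241.5 g/s.

1241 g/s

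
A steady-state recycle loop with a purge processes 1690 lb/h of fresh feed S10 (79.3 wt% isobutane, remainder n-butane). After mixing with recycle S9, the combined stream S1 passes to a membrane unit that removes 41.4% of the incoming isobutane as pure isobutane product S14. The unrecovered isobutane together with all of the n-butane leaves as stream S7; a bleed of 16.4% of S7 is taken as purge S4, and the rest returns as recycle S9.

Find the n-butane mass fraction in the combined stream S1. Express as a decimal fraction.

n-butane enters only via S10 and leaves only via the purge: 1690×0.207 = 0.164×(n-butane in S7), and the membrane unit passes all n-butane, so n-butane in S1 = n-butane in S7 = 2133.1 lb/h.
isobutane in S1: m_A = 1690×0.793 + (1−0.164)·(1−0.414)·m_A, so m_A = 1340.2/0.5101 = 2627.2 lb/h.
S1 = 2627.2 + 2133.1 = 4760.4 lb/h.
n-butane fraction in S1 = 2133.1/4760.4 = 0.4481.

0.4481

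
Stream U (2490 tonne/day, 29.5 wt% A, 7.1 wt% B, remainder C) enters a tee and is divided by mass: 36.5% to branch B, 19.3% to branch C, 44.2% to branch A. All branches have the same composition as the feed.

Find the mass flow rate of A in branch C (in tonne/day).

Branch C total = 0.193×2490 = 480.57 tonne/day.
A in C = 0.295×480.57 = 141.77 tonne/day.

141.8 tonne/day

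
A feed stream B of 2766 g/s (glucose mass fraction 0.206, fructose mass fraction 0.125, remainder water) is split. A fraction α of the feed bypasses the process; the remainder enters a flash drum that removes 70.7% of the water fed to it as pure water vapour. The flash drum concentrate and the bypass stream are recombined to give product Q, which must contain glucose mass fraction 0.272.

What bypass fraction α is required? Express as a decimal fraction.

0.487

All 2766×0.206 = 569.8 g/s of glucose reaches Q, so Q = 569.8/0.272 = 2094.8 g/s and vapour = 671.16 g/s.
The evaporator receives (1−α)·2766 of feed at 0.669 water and removes 0.707 of that water:
0.707×0.669×(1−α)×2766 = 671.16
(1−α) = 671.16/1308.3 = 0.5130;  α = 0.4870.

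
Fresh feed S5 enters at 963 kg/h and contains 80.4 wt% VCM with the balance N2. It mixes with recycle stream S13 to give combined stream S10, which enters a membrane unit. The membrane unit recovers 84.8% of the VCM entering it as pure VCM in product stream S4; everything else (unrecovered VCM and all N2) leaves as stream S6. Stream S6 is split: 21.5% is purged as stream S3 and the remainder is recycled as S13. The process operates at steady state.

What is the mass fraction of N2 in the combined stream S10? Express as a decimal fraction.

0.4996

N2 enters only via S5 and leaves only via the purge: 963×0.196 = 0.215×(N2 in S6), and the membrane unit passes all N2, so N2 in S10 = N2 in S6 = 877.9 kg/h.
VCM in S10: m_A = 963×0.804 + (1−0.215)·(1−0.848)·m_A, so m_A = 774.25/0.8807 = 879.15 kg/h.
S10 = 879.15 + 877.9 = 1757.1 kg/h.
N2 fraction in S10 = 877.9/1757.1 = 0.4996.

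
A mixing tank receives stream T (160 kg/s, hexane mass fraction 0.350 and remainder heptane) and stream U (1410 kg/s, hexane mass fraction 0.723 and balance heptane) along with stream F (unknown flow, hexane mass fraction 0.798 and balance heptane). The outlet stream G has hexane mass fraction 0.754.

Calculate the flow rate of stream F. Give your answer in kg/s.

2463 kg/s

Let F be the unknown flow. Total out = 1570 + F.
hexane balance: 1075.4 + 0.798·F = 0.754·(1570 + F)
(0.798 − 0.754)·F = 0.754×1570 − 1075.4 = 108.35
F = 108.35 / 0.044 = 2462.5 kg/s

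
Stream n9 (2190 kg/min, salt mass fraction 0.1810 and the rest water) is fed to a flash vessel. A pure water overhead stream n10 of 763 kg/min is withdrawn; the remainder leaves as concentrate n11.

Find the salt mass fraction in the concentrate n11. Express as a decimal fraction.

0.2778

salt is not removed: 2190×0.181 = 396.39 kg/min of salt enters n11.
Concentrate = 2190 − 763 = 1427 kg/min.
Mass fraction = 396.39/1427 = 0.2778.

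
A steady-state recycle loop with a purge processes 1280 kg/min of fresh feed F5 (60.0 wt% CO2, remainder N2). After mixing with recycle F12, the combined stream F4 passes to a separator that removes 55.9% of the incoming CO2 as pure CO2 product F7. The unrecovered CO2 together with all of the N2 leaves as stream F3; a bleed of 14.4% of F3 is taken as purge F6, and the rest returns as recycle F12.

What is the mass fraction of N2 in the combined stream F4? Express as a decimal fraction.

N2 enters only via F5 and leaves only via the purge: 1280×0.400 = 0.144×(N2 in F3), and the separator passes all N2, so N2 in F4 = N2 in F3 = 3555.6 kg/min.
CO2 in F4: m_A = 1280×0.600 + (1−0.144)·(1−0.559)·m_A, so m_A = 768/0.6225 = 1233.7 kg/min.
F4 = 1233.7 + 3555.6 = 4789.3 kg/min.
N2 fraction in F4 = 3555.6/4789.3 = 0.742.

0.742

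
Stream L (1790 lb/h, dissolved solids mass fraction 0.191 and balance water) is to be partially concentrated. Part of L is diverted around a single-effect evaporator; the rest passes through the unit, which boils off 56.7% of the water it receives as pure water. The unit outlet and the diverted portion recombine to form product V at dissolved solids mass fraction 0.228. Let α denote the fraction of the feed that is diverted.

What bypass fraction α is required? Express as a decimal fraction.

All 1790×0.191 = 341.89 lb/h of dissolved solids reaches V, so V = 341.89/0.228 = 1499.5 lb/h and vapour = 290.48 lb/h.
The evaporator receives (1−α)·1790 of feed at 0.809 water and removes 0.567 of that water:
0.567×0.809×(1−α)×1790 = 290.48
(1−α) = 290.48/821.08 = 0.3538;  α = 0.6462.

0.646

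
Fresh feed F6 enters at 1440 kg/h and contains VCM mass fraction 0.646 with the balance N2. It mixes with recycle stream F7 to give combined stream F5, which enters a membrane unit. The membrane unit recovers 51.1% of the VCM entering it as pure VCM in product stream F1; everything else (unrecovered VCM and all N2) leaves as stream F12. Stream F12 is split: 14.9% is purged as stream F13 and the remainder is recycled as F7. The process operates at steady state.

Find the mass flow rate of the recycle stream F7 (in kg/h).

3574 kg/h

N2 enters only via F6 and leaves only via the purge: 1440×0.354 = 0.149×(N2 in F12), and the membrane unit passes all N2, so N2 in F5 = N2 in F12 = 3421.2 kg/h.
VCM in F5: m_A = 1440×0.646 + (1−0.149)·(1−0.511)·m_A, so m_A = 930.24/0.5839 = 1593.3 kg/h.
F12 = (1−0.511)×1593.3 + 3421.2 = 4200.3 kg/h.
Recycle F7 = (1−0.149)×4200.3 = 3574.5 kg/h.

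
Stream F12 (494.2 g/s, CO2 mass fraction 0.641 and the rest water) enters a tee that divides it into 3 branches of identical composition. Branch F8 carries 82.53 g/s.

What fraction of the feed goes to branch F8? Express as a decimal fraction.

Fraction to F8 = 82.53/494.2 = 0.1670.

0.167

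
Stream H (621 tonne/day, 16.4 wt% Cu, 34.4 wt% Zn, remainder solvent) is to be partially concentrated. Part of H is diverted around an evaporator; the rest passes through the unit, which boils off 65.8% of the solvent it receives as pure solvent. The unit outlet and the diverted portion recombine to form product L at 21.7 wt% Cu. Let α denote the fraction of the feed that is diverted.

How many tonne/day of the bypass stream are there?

152.5 tonne/day

All 621×0.164 = 101.84 tonne/day of Cu reaches L, so L = 101.84/0.217 = 469.33 tonne/day and vapour = 151.67 tonne/day.
The evaporator receives (1−α)·621 of feed at 0.492 solvent and removes 0.658 of that solvent:
0.658×0.492×(1−α)×621 = 151.67
(1−α) = 151.67/201.04 = 0.7544;  α = 0.2456.
Bypass flow = 0.2456×621 = 152.49 tonne/day.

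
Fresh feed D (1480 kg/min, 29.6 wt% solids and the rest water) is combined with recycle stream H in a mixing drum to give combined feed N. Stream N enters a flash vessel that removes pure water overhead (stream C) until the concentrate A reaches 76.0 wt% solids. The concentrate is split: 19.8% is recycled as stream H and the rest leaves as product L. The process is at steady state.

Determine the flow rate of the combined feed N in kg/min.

Overall solids balance (none leaves overhead): solids in fresh feed = solids in product, i.e. 1480×0.296 = (1−0.198)·A·0.760.
A = 438.08/(0.760×0.802) = 718.73 kg/min.
Recycle H = 0.198×718.73 = 142.31 kg/min.
Combined feed N = 1480 + 142.31 = 1622.3 kg/min.

1622 kg/min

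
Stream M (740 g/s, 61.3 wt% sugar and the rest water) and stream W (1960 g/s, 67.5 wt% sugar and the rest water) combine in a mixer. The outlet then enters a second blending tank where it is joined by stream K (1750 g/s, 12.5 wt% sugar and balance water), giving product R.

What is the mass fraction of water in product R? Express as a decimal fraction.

Overall, product flow = 4450 g/s.
water in = 740×0.387 + 1960×0.325 + 1750×0.875 = 2454.6 g/s.
water fraction in R = 0.5516.

0.5516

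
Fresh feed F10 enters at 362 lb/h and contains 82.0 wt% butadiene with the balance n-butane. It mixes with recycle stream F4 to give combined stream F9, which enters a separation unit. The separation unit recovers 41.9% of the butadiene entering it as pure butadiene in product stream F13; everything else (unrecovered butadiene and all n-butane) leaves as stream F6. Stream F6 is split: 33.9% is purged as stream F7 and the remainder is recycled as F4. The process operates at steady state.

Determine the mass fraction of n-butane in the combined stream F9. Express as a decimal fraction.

n-butane enters only via F10 and leaves only via the purge: 362×0.180 = 0.339×(n-butane in F6), and the separation unit passes all n-butane, so n-butane in F9 = n-butane in F6 = 192.21 lb/h.
butadiene in F9: m_A = 362×0.820 + (1−0.339)·(1−0.419)·m_A, so m_A = 296.84/0.6160 = 481.92 lb/h.
F9 = 481.92 + 192.21 = 674.13 lb/h.
n-butane fraction in F9 = 192.21/674.13 = 0.285.

0.285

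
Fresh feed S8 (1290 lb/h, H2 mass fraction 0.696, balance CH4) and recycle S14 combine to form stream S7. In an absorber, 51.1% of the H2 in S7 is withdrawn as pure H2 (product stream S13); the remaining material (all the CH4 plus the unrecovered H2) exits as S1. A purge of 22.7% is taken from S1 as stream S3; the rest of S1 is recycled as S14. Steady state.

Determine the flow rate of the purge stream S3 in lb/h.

CH4 enters only via S8 and leaves only via the purge: 1290×0.304 = 0.227×(CH4 in S1), and the absorber passes all CH4, so CH4 in S7 = CH4 in S1 = 1727.6 lb/h.
H2 in S7: m_A = 1290×0.696 + (1−0.227)·(1−0.511)·m_A, so m_A = 897.84/0.6220 = 1443.5 lb/h.
S1 = (1−0.511)×1443.5 + 1727.6 = 2433.4 lb/h.
Purge S3 = 0.227×2433.4 = 552.39 lb/h.

552.4 lb/h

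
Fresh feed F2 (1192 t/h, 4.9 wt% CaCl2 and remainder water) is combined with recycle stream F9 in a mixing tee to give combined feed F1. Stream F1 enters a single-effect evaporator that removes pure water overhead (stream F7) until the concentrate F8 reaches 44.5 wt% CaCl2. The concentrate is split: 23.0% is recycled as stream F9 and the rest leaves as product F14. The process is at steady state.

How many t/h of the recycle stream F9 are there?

Overall CaCl2 balance (none leaves overhead): CaCl2 in fresh feed = CaCl2 in product, i.e. 1192×0.049 = (1−0.230)·F8·0.445.
F8 = 58.408/(0.445×0.770) = 170.46 t/h.
Recycle F9 = 0.230×170.46 = 39.206 t/h.

39.21 t/h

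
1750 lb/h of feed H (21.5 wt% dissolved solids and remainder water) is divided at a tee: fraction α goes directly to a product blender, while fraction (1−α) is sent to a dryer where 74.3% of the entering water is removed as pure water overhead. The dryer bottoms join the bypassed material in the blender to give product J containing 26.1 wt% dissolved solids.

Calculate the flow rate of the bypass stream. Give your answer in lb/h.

All 1750×0.215 = 376.25 lb/h of dissolved solids reaches J, so J = 376.25/0.261 = 1441.6 lb/h and vapour = 308.43 lb/h.
The evaporator receives (1−α)·1750 of feed at 0.785 water and removes 0.743 of that water:
0.743×0.785×(1−α)×1750 = 308.43
(1−α) = 308.43/1020.7 = 0.3022;  α = 0.6978.
Bypass flow = 0.6978×1750 = 1221.2 lb/h.

1221 lb/h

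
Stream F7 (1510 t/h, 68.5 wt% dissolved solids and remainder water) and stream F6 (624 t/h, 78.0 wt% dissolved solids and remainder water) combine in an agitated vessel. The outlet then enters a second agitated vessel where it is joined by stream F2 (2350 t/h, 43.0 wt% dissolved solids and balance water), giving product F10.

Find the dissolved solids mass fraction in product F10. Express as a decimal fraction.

0.565

Overall, product flow = 4484 t/h.
dissolved solids in = 1510×0.685 + 624×0.780 + 2350×0.430 = 2531.6 t/h.
dissolved solids fraction in F10 = 0.565.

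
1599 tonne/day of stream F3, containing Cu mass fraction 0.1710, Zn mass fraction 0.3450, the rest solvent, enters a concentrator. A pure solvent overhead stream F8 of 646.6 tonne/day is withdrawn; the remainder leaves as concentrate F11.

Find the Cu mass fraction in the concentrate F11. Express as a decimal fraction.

0.2871

Cu is not removed: 1599×0.171 = 273.43 tonne/day of Cu enters F11.
Concentrate = 1599 − 646.6 = 952.4 tonne/day.
Mass fraction = 273.43/952.4 = 0.2871.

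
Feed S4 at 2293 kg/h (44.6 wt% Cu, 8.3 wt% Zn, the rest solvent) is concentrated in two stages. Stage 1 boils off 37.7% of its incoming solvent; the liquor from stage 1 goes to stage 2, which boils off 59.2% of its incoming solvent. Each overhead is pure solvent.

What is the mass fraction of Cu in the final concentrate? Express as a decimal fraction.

0.688

solvent in feed = 2293×0.471 = 1080 kg/h.
After stage 1: solvent left = (1−0.377)×1080 = 672.84; stream total = 1885.8 kg/h.
After stage 2: solvent left = (1−0.592)×672.84 = 274.52; final concentrate = 1487.5 kg/h.
Cu fraction = 1022.7/1487.5 = 0.688.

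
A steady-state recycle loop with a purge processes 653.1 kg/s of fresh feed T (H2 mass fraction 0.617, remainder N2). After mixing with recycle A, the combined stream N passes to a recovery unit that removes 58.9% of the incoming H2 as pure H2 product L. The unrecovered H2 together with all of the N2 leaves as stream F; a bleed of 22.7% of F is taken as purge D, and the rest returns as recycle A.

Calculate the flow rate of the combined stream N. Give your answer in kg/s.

N2 enters only via T and leaves only via the purge: 653.1×0.383 = 0.227×(N2 in F), and the recovery unit passes all N2, so N2 in N = N2 in F = 1101.9 kg/s.
H2 in N: m_A = 653.1×0.617 + (1−0.227)·(1−0.589)·m_A, so m_A = 402.96/0.6823 = 590.6 kg/s.
N = 590.6 + 1101.9 = 1692.5 kg/s.

1693 kg/s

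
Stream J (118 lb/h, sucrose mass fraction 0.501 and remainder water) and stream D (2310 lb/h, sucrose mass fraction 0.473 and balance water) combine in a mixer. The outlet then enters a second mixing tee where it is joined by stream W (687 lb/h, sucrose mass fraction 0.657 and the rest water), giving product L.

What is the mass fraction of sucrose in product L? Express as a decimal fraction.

0.515

Overall, product flow = 3115 lb/h.
sucrose in = 118×0.501 + 2310×0.473 + 687×0.657 = 1603.1 lb/h.
sucrose fraction in L = 0.515.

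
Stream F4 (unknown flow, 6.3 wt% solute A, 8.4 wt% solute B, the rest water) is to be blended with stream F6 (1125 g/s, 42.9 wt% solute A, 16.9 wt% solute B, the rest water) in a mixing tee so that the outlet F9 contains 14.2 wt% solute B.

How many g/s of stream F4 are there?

Let F4 be the unknown flow. Total out = 1125 + F4.
solute B balance: 190.12 + 0.084·F4 = 0.142·(1125 + F4)
(0.084 − 0.142)·F4 = 0.142×1125 − 190.12 = -30.375
F4 = -30.375 / -0.058 = 523.71 g/s

523.7 g/s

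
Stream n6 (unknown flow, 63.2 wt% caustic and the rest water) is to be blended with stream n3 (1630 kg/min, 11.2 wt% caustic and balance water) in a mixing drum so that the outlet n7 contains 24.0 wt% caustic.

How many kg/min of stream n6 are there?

Let n6 be the unknown flow. Total out = 1630 + n6.
caustic balance: 182.56 + 0.632·n6 = 0.240·(1630 + n6)
(0.632 − 0.240)·n6 = 0.240×1630 − 182.56 = 208.64
n6 = 208.64 / 0.392 = 532.24 kg/min

532.2 kg/min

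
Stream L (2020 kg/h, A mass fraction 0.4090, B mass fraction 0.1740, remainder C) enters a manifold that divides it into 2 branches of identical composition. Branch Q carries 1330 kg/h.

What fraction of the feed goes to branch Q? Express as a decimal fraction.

Fraction to Q = 1330/2020 = 0.6584.

0.658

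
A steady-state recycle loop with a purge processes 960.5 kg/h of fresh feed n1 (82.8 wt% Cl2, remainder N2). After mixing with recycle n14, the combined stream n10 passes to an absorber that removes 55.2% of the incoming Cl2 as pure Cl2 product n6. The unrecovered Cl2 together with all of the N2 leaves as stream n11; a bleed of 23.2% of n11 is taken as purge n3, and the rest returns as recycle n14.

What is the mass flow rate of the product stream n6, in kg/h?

Cl2 in n10: m_A = 960.5×0.828 + (1−0.232)·(1−0.552)·m_A, so m_A = 795.29/0.6559 = 1212.5 kg/h.
Product n6 = 0.552×1212.5 = 669.28 kg/h.

669.3 kg/h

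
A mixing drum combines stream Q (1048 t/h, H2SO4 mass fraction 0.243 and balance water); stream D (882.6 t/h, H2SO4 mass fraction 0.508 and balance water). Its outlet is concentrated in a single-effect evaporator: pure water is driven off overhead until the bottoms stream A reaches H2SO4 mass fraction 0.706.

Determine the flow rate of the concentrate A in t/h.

H2SO4 entering = 1048×0.243 + 882.6×0.508 = 703.02 t/h.
All H2SO4 reports to A, so A = 703.02/0.706 = 995.79 t/h.

995.8 t/h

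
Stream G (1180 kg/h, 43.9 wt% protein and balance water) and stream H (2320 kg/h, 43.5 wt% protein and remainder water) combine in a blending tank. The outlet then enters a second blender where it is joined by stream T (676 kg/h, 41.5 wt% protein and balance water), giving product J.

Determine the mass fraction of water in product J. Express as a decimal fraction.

0.567

Overall, product flow = 4176 kg/h.
water in = 1180×0.561 + 2320×0.565 + 676×0.585 = 2368.2 kg/h.
water fraction in J = 0.567.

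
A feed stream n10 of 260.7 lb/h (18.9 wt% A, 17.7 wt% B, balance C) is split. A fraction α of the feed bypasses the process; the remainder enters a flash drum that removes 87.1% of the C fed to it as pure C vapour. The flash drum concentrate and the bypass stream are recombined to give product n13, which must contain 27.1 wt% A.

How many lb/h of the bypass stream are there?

117.9 lb/h

All 260.7×0.189 = 49.272 lb/h of A reaches n13, so n13 = 49.272/0.271 = 181.82 lb/h and vapour = 78.883 lb/h.
The evaporator receives (1−α)·260.7 of feed at 0.634 C and removes 0.871 of that C:
0.871×0.634×(1−α)×260.7 = 78.883
(1−α) = 78.883/143.96 = 0.5479;  α = 0.4521.
Bypass flow = 0.4521×260.7 = 117.85 lb/h.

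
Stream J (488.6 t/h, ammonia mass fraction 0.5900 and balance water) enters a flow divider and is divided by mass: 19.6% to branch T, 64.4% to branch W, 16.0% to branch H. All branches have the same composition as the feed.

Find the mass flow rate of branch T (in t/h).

95.77 t/h

Branch T flow = 0.196×488.6 = 95.766 t/h.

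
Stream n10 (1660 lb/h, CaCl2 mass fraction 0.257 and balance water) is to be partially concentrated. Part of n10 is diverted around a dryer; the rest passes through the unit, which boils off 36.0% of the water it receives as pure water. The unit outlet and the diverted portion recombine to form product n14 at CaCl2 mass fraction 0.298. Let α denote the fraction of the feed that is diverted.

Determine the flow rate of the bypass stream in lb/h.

806.1 lb/h

All 1660×0.257 = 426.62 lb/h of CaCl2 reaches n14, so n14 = 426.62/0.298 = 1431.6 lb/h and vapour = 228.39 lb/h.
The evaporator receives (1−α)·1660 of feed at 0.743 water and removes 0.360 of that water:
0.360×0.743×(1−α)×1660 = 228.39
(1−α) = 228.39/444.02 = 0.5144;  α = 0.4856.
Bypass flow = 0.4856×1660 = 806.14 lb/h.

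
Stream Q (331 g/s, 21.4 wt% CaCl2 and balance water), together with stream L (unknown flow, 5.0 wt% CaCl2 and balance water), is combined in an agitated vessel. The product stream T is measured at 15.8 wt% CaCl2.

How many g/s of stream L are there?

171.6 g/s

Let L be the unknown flow. Total out = 331 + L.
CaCl2 balance: 70.834 + 0.050·L = 0.158·(331 + L)
(0.050 − 0.158)·L = 0.158×331 − 70.834 = -18.536
L = -18.536 / -0.108 = 171.63 g/s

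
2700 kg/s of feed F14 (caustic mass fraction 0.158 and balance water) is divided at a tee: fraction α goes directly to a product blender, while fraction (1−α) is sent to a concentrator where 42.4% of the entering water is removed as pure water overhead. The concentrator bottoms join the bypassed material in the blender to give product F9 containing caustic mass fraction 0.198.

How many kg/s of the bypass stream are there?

All 2700×0.158 = 426.6 kg/s of caustic reaches F9, so F9 = 426.6/0.198 = 2154.5 kg/s and vapour = 545.45 kg/s.
The evaporator receives (1−α)·2700 of feed at 0.842 water and removes 0.424 of that water:
0.424×0.842×(1−α)×2700 = 545.45
(1−α) = 545.45/963.92 = 0.5659;  α = 0.4341.
Bypass flow = 0.4341×2700 = 1172.2 kg/s.

1172 kg/s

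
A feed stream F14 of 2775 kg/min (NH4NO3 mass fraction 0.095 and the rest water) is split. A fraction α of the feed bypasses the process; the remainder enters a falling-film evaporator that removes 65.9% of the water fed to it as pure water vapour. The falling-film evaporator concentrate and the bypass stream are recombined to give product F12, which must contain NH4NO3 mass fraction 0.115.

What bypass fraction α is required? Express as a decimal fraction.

All 2775×0.095 = 263.62 kg/min of NH4NO3 reaches F12, so F12 = 263.62/0.115 = 2292.4 kg/min and vapour = 482.61 kg/min.
The evaporator receives (1−α)·2775 of feed at 0.905 water and removes 0.659 of that water:
0.659×0.905×(1−α)×2775 = 482.61
(1−α) = 482.61/1655 = 0.2916;  α = 0.7084.

0.708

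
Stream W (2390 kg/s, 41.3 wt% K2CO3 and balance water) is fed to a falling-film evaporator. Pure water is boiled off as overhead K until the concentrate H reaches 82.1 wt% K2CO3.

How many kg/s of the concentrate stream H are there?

1202 kg/s

K2CO3 is conserved: 2390×0.413 = 987.07 kg/s all reports to the concentrate.
Concentrate = 987.07/(target fraction) = 1202.3 kg/s.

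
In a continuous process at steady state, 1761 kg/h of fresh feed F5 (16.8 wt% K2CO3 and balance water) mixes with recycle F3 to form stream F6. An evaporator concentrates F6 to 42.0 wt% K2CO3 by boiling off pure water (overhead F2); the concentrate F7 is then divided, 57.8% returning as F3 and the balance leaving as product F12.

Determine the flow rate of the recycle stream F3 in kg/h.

Overall K2CO3 balance (none leaves overhead): K2CO3 in fresh feed = K2CO3 in product, i.e. 1761×0.168 = (1−0.578)·F7·0.420.
F7 = 295.85/(0.420×0.422) = 1669.2 kg/h.
Recycle F3 = 0.578×1669.2 = 964.79 kg/h.

964.8 kg/h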